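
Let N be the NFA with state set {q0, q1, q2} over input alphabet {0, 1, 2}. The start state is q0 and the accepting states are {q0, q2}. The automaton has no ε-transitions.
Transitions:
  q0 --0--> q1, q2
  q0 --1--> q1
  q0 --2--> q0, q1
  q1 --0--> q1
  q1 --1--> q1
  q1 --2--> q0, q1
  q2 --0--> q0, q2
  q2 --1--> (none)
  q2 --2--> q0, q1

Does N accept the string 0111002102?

Start: {q0}
read 0: {q1, q2}
read 1: {q1}
read 1: {q1}
read 1: {q1}
read 0: {q1}
read 0: {q1}
read 2: {q0, q1}
read 1: {q1}
read 0: {q1}
read 2: {q0, q1}
Reachable ∩ accepting = {q0} — nonempty.

accepted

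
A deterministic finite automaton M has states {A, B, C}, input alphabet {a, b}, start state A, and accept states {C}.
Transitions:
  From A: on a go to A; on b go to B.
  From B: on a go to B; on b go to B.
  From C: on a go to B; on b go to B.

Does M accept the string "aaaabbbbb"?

A --a--> A
A --a--> A
A --a--> A
A --a--> A
A --b--> B
B --b--> B
B --b--> B
B --b--> B
B --b--> B
End in state B, which is not an accepting state.

rejected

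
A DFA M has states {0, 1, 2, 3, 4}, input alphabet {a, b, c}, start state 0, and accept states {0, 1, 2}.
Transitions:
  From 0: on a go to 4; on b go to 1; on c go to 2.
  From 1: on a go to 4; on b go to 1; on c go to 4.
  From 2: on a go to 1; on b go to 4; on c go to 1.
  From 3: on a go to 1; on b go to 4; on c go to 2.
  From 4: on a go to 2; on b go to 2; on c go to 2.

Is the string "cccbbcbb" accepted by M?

accepted

0 --c--> 2
2 --c--> 1
1 --c--> 4
4 --b--> 2
2 --b--> 4
4 --c--> 2
2 --b--> 4
4 --b--> 2
End in state 2, which is an accepting state.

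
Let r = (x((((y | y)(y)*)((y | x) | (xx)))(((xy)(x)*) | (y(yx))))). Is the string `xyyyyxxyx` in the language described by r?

Split as x·yyyyxxyx: x matches x and ((((y|y)(y)*)((y|x)|(xx)))(((xy)(x)*)|(y(yx)))) matches yyyyxxyx.

yes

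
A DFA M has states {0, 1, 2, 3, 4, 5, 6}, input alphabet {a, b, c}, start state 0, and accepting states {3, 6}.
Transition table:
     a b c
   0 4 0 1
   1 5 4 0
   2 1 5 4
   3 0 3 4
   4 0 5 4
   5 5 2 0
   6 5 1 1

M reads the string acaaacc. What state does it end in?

0 --a--> 4
4 --c--> 4
4 --a--> 0
0 --a--> 4
4 --a--> 0
0 --c--> 1
1 --c--> 0

0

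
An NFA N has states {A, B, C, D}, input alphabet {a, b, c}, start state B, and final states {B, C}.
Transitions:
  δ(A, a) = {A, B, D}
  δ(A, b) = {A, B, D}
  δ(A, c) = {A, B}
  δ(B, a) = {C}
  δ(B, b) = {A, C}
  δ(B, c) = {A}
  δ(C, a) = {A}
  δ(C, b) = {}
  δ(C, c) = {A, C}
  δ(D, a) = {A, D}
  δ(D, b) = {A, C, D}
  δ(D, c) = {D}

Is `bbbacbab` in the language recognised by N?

accepted

Start: {B}
read b: {A, C}
read b: {A, B, D}
read b: {A, B, C, D}
read a: {A, B, C, D}
read c: {A, B, C, D}
read b: {A, B, C, D}
read a: {A, B, C, D}
read b: {A, B, C, D}
Reachable ∩ accepting = {B, C} — nonempty.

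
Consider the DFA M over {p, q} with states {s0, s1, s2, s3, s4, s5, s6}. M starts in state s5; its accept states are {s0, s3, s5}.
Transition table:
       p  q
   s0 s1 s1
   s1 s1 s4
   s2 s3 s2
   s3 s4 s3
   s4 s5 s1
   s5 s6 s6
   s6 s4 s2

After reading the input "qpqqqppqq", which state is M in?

s1

s5 --q--> s6
s6 --p--> s4
s4 --q--> s1
s1 --q--> s4
s4 --q--> s1
s1 --p--> s1
s1 --p--> s1
s1 --q--> s4
s4 --q--> s1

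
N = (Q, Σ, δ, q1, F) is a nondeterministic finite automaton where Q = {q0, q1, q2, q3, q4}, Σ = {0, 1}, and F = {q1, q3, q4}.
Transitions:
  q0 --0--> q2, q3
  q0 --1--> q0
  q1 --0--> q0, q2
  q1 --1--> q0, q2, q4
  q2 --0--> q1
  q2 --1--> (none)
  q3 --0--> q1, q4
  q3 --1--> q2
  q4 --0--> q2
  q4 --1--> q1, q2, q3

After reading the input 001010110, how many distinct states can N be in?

5

Start: {q1}
read 0: {q0, q2}
read 0: {q1, q2, q3}
read 1: {q0, q2, q4}
read 0: {q1, q2, q3}
read 1: {q0, q2, q4}
read 0: {q1, q2, q3}
read 1: {q0, q2, q4}
read 1: {q0, q1, q2, q3}
read 0: {q0, q1, q2, q3, q4}
Final reachable set {q0, q1, q2, q3, q4} has 5 states.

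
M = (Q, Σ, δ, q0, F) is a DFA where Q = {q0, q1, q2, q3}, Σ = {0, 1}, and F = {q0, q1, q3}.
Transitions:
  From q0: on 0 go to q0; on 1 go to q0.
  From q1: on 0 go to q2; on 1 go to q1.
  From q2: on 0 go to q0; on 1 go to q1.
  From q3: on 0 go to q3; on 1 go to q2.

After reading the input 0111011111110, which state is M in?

q0

q0 --0--> q0
q0 --1--> q0
q0 --1--> q0
q0 --1--> q0
q0 --0--> q0
q0 --1--> q0
q0 --1--> q0
q0 --1--> q0
q0 --1--> q0
q0 --1--> q0
q0 --1--> q0
q0 --1--> q0
q0 --0--> q0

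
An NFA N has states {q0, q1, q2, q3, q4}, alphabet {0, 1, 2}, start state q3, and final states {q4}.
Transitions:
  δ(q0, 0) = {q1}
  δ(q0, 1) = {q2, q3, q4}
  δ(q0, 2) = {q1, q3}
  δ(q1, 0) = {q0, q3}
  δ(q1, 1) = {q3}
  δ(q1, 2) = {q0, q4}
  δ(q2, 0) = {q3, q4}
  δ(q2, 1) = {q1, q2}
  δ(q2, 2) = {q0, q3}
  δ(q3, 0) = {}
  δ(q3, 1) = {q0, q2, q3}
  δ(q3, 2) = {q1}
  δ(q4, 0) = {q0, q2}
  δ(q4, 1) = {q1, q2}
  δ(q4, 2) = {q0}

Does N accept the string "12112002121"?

Start: {q3}
read 1: {q0, q2, q3}
read 2: {q0, q1, q3}
read 1: {q0, q2, q3, q4}
read 1: {q0, q1, q2, q3, q4}
read 2: {q0, q1, q3, q4}
read 0: {q0, q1, q2, q3}
read 0: {q0, q1, q3, q4}
read 2: {q0, q1, q3, q4}
read 1: {q0, q1, q2, q3, q4}
read 2: {q0, q1, q3, q4}
read 1: {q0, q1, q2, q3, q4}
Reachable ∩ accepting = {q4} — nonempty.

accepted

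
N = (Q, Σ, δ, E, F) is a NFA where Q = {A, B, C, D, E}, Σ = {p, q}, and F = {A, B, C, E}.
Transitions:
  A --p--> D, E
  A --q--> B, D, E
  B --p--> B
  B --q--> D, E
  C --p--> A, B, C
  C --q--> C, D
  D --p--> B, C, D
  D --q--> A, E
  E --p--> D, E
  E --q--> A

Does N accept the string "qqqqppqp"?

accepted

Start: {E}
read q: {A}
read q: {B, D, E}
read q: {A, D, E}
read q: {A, B, D, E}
read p: {B, C, D, E}
read p: {A, B, C, D, E}
read q: {A, B, C, D, E}
read p: {A, B, C, D, E}
Reachable ∩ accepting = {A, B, C, E} — nonempty.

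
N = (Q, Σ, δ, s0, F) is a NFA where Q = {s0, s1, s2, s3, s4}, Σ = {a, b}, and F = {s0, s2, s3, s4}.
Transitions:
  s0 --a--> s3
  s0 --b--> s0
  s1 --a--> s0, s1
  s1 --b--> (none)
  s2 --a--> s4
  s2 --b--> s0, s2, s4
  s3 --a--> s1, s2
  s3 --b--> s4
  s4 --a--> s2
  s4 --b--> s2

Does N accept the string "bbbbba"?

Start: {s0}
read b: {s0}
read b: {s0}
read b: {s0}
read b: {s0}
read b: {s0}
read a: {s3}
Reachable ∩ accepting = {s3} — nonempty.

accepted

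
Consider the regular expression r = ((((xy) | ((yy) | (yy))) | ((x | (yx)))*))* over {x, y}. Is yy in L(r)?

yes

Split into 1 piece yy; each matches (((xy)|((yy)|(yy)))|((x|(yx)))*).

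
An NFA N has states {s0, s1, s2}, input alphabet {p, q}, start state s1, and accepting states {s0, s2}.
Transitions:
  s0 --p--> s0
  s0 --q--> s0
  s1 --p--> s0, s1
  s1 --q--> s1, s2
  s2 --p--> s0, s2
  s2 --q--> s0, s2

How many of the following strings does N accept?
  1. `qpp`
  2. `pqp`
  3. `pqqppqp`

`qpp`: accepted
`pqp`: accepted
`pqqppqp`: accepted

3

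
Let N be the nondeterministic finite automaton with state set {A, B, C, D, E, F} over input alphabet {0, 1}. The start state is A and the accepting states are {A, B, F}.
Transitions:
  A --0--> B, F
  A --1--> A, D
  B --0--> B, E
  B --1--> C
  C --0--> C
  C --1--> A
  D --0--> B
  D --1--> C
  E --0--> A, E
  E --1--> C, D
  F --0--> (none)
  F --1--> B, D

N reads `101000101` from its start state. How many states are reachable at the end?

Start: {A}
read 1: {A, D}
read 0: {B, F}
read 1: {B, C, D}
read 0: {B, C, E}
read 0: {A, B, C, E}
read 0: {A, B, C, E, F}
read 1: {A, B, C, D}
read 0: {B, C, E, F}
read 1: {A, B, C, D}
Final reachable set {A, B, C, D} has 4 states.

4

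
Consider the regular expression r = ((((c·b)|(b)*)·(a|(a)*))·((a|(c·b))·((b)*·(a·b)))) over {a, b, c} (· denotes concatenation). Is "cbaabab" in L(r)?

Split as cba·abab: (((c·b)|(b)*)·(a|(a)*)) matches cba and ((a|(c·b))·((b)*·(a·b))) matches abab.

yes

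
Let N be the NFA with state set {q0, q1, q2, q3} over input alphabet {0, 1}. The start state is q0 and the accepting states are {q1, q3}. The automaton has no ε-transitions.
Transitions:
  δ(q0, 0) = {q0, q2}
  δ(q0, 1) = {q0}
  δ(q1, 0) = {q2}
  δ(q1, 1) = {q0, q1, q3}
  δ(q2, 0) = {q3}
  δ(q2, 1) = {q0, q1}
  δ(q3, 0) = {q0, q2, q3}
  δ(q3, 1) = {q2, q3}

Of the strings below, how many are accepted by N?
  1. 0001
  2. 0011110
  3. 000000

3

0001: accepted
0011110: accepted
000000: accepted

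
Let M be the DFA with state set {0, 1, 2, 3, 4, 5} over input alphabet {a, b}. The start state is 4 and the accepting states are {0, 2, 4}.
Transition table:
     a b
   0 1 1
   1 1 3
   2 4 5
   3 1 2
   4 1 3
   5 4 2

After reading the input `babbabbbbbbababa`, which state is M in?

1

4 --b--> 3
3 --a--> 1
1 --b--> 3
3 --b--> 2
2 --a--> 4
4 --b--> 3
3 --b--> 2
2 --b--> 5
5 --b--> 2
2 --b--> 5
5 --b--> 2
2 --a--> 4
4 --b--> 3
3 --a--> 1
1 --b--> 3
3 --a--> 1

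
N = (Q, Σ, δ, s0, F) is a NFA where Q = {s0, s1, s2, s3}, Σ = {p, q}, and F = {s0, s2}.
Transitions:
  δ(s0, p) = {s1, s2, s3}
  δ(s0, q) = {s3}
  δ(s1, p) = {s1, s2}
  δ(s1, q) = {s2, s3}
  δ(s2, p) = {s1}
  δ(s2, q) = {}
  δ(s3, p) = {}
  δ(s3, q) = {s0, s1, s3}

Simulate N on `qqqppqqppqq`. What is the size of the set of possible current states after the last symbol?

Start: {s0}
read q: {s3}
read q: {s0, s1, s3}
read q: {s0, s1, s2, s3}
read p: {s1, s2, s3}
read p: {s1, s2}
read q: {s2, s3}
read q: {s0, s1, s3}
read p: {s1, s2, s3}
read p: {s1, s2}
read q: {s2, s3}
read q: {s0, s1, s3}
Final reachable set {s0, s1, s3} has 3 states.

3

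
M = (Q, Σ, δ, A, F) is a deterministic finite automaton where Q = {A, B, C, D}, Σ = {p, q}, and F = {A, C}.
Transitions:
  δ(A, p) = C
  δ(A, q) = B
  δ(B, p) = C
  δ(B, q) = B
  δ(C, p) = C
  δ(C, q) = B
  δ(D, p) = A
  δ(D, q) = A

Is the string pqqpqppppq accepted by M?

rejected

A --p--> C
C --q--> B
B --q--> B
B --p--> C
C --q--> B
B --p--> C
C --p--> C
C --p--> C
C --p--> C
C --q--> B
End in state B, which is not an accepting state.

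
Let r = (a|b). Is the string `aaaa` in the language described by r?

Neither a nor b matches aaaa.

no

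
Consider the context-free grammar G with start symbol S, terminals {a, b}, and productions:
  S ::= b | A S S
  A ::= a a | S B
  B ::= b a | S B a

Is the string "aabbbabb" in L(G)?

yes

S ⇒ ASS ⇒ SBSS ⇒ ASSBSS ⇒ aaSSBSS ⇒ aabSBSS ⇒ aabbBSS ⇒ aabbbaSS ⇒ aabbbabS ⇒ aabbbabb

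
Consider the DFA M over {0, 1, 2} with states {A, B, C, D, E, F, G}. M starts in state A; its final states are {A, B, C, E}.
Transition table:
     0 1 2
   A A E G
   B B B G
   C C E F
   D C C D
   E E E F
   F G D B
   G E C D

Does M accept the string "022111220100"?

A --0--> A
A --2--> G
G --2--> D
D --1--> C
C --1--> E
E --1--> E
E --2--> F
F --2--> B
B --0--> B
B --1--> B
B --0--> B
B --0--> B
End in state B, which is an accepting state.

accepted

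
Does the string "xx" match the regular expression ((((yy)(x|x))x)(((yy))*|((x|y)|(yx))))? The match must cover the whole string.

No split of xx into u·v has (((yy)(x|x))x) matching u and (((yy))*|((x|y)|(yx))) matching v.

no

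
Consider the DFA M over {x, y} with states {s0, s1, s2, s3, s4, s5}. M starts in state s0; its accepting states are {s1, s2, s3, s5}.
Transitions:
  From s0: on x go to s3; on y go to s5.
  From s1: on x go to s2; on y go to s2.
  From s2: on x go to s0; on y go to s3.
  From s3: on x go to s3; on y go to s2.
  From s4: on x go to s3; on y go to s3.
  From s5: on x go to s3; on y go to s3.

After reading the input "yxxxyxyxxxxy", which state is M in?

s2

s0 --y--> s5
s5 --x--> s3
s3 --x--> s3
s3 --x--> s3
s3 --y--> s2
s2 --x--> s0
s0 --y--> s5
s5 --x--> s3
s3 --x--> s3
s3 --x--> s3
s3 --x--> s3
s3 --y--> s2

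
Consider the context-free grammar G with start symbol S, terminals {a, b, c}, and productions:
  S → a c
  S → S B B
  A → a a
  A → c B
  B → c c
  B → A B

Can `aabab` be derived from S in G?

no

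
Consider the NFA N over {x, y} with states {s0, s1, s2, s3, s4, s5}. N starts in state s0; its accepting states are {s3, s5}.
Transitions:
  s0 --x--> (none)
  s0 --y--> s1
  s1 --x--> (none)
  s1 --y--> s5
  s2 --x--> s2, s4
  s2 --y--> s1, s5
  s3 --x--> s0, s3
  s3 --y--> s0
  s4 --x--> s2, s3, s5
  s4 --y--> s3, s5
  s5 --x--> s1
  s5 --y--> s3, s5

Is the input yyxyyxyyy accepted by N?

accepted

Start: {s0}
read y: {s1}
read y: {s5}
read x: {s1}
read y: {s5}
read y: {s3, s5}
read x: {s0, s1, s3}
read y: {s0, s1, s5}
read y: {s1, s3, s5}
read y: {s0, s3, s5}
Reachable ∩ accepting = {s3, s5} — nonempty.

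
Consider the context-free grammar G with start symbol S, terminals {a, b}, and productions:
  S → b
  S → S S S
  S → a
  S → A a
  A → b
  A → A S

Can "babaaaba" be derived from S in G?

yes

S ⇒ SSS ⇒ SSSSS ⇒ AaSSSS ⇒ baSSSS ⇒ baAaSSS ⇒ babaSSS ⇒ babaaSS ⇒ babaaaS ⇒ babaaaAa ⇒ babaaaba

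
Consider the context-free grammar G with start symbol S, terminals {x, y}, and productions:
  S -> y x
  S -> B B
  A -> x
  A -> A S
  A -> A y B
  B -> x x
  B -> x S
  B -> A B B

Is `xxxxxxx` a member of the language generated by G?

S ⇒ BB ⇒ xxB ⇒ xxxS ⇒ xxxBB ⇒ xxxxxB ⇒ xxxxxxx

yes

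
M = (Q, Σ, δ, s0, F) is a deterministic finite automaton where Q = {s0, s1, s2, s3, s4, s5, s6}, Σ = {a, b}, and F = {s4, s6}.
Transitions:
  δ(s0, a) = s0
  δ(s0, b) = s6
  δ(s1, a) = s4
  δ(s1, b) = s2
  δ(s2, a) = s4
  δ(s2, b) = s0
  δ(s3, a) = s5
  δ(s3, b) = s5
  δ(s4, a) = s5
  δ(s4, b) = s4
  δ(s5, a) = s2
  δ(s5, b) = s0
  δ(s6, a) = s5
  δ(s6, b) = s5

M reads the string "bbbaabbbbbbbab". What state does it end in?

s0

s0 --b--> s6
s6 --b--> s5
s5 --b--> s0
s0 --a--> s0
s0 --a--> s0
s0 --b--> s6
s6 --b--> s5
s5 --b--> s0
s0 --b--> s6
s6 --b--> s5
s5 --b--> s0
s0 --b--> s6
s6 --a--> s5
s5 --b--> s0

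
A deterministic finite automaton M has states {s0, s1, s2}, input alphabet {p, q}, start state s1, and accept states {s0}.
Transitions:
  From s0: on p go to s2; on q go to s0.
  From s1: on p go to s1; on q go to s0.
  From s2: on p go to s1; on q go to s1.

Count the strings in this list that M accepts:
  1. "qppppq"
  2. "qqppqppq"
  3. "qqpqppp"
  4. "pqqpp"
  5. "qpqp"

"qppppq": accepted
"qqppqppq": accepted
"qqpqppp": rejected
"pqqpp": rejected
"qpqp": rejected

2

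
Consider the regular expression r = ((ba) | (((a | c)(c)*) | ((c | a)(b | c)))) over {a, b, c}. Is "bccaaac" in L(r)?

no

Neither (ba) nor (((a|c)(c)*)|((c|a)(b|c))) matches bccaaac.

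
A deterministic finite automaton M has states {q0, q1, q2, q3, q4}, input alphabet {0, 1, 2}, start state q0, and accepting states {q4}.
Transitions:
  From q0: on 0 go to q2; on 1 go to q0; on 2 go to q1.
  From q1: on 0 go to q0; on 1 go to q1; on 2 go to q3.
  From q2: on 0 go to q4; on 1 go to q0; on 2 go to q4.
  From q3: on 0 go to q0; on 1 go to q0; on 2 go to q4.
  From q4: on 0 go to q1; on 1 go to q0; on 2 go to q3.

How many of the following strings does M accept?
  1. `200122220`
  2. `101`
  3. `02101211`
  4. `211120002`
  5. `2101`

0

`200122220`: rejected
`101`: rejected
`02101211`: rejected
`211120002`: rejected
`2101`: rejected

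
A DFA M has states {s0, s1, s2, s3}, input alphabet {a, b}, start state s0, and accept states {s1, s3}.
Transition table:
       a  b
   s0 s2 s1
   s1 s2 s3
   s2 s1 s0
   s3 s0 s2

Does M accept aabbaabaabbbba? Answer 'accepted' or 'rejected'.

s0 --a--> s2
s2 --a--> s1
s1 --b--> s3
s3 --b--> s2
s2 --a--> s1
s1 --a--> s2
s2 --b--> s0
s0 --a--> s2
s2 --a--> s1
s1 --b--> s3
s3 --b--> s2
s2 --b--> s0
s0 --b--> s1
s1 --a--> s2
End in state s2, which is not an accepting state.

rejected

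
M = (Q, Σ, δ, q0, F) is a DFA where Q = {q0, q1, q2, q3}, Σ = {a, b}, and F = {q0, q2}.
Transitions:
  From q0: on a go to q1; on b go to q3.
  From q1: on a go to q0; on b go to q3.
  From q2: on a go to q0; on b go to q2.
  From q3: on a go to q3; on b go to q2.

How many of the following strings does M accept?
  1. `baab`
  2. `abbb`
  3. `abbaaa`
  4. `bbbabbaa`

3

`baab`: accepted
`abbb`: accepted
`abbaaa`: accepted
`bbbabbaa`: rejected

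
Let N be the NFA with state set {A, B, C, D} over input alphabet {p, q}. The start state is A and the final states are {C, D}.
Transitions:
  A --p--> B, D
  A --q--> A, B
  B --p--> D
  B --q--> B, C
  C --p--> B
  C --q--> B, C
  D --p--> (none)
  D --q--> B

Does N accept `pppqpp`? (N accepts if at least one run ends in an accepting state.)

Start: {A}
read p: {B, D}
read p: {D}
read p: {}
The reachable set is empty and stays empty for the remaining 3 symbols.
Reachable ∩ accepting = {} — empty.

rejected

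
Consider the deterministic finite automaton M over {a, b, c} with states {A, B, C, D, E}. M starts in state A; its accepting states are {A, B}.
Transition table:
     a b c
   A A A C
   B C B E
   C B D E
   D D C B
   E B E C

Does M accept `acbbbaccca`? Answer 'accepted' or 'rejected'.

A --a--> A
A --c--> C
C --b--> D
D --b--> C
C --b--> D
D --a--> D
D --c--> B
B --c--> E
E --c--> C
C --a--> B
End in state B, which is an accepting state.

accepted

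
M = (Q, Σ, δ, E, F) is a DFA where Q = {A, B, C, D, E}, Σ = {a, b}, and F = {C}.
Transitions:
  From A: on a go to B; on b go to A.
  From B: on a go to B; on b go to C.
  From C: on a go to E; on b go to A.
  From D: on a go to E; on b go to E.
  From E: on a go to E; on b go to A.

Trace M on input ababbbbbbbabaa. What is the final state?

E --a--> E
E --b--> A
A --a--> B
B --b--> C
C --b--> A
A --b--> A
A --b--> A
A --b--> A
A --b--> A
A --b--> A
A --a--> B
B --b--> C
C --a--> E
E --a--> E

E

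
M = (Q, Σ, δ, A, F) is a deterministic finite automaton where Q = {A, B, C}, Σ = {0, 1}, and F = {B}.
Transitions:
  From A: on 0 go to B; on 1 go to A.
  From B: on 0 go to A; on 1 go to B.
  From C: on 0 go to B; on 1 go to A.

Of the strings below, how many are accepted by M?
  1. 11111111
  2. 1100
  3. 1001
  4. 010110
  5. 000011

1

11111111: rejected
1100: rejected
1001: rejected
010110: accepted
000011: rejected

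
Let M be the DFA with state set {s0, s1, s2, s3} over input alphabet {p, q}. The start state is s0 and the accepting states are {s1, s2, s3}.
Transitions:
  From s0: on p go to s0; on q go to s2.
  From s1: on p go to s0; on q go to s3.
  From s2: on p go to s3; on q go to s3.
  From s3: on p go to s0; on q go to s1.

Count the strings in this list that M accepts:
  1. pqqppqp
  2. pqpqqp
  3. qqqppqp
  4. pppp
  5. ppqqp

2

pqqppqp: accepted
pqpqqp: rejected
qqqppqp: accepted
pppp: rejected
ppqqp: rejected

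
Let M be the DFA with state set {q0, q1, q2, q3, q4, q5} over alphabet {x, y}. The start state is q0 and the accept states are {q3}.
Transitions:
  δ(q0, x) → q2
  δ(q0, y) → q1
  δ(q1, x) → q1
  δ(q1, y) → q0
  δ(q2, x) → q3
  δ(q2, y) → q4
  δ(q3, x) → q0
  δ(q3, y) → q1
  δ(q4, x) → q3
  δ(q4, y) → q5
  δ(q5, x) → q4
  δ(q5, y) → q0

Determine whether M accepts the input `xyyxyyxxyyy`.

q0 --x--> q2
q2 --y--> q4
q4 --y--> q5
q5 --x--> q4
q4 --y--> q5
q5 --y--> q0
q0 --x--> q2
q2 --x--> q3
q3 --y--> q1
q1 --y--> q0
q0 --y--> q1
End in state q1, which is not an accepting state.

rejected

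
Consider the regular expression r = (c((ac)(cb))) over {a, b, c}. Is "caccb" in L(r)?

yes

Split as c·accb: c matches c and ((ac)(cb)) matches accb.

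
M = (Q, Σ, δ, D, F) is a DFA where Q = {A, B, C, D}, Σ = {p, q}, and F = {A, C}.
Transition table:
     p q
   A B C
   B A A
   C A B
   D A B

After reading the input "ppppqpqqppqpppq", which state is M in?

A

D --p--> A
A --p--> B
B --p--> A
A --p--> B
B --q--> A
A --p--> B
B --q--> A
A --q--> C
C --p--> A
A --p--> B
B --q--> A
A --p--> B
B --p--> A
A --p--> B
B --q--> A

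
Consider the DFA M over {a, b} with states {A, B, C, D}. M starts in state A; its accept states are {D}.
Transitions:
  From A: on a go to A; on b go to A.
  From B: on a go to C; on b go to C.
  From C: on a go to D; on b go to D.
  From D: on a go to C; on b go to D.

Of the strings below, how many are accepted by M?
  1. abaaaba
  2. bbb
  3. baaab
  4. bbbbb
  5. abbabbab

0

abaaaba: rejected
bbb: rejected
baaab: rejected
bbbbb: rejected
abbabbab: rejected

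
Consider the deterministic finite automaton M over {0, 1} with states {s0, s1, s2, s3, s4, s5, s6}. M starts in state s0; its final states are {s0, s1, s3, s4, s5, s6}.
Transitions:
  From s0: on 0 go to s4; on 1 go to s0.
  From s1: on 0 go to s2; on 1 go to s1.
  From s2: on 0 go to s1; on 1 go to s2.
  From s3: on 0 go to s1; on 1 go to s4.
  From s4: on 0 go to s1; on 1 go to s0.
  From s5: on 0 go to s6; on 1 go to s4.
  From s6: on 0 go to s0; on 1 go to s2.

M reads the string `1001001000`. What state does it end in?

s2

s0 --1--> s0
s0 --0--> s4
s4 --0--> s1
s1 --1--> s1
s1 --0--> s2
s2 --0--> s1
s1 --1--> s1
s1 --0--> s2
s2 --0--> s1
s1 --0--> s2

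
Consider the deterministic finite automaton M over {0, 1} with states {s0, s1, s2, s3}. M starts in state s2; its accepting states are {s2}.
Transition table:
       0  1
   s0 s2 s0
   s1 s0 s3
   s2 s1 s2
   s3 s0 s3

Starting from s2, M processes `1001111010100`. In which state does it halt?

s2 --1--> s2
s2 --0--> s1
s1 --0--> s0
s0 --1--> s0
s0 --1--> s0
s0 --1--> s0
s0 --1--> s0
s0 --0--> s2
s2 --1--> s2
s2 --0--> s1
s1 --1--> s3
s3 --0--> s0
s0 --0--> s2

s2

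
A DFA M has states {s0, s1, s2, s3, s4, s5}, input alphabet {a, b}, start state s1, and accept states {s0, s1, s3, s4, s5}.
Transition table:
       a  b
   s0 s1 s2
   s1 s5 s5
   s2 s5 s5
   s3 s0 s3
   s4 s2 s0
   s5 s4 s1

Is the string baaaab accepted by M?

accepted

s1 --b--> s5
s5 --a--> s4
s4 --a--> s2
s2 --a--> s5
s5 --a--> s4
s4 --b--> s0
End in state s0, which is an accepting state.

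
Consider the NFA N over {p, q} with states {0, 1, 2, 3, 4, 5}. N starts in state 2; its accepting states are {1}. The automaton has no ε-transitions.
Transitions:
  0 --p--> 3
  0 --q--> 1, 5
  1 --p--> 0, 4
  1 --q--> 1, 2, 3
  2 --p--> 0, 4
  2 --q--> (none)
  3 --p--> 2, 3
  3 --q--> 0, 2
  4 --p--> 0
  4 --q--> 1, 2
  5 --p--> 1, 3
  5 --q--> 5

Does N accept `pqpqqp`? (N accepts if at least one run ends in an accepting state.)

accepted

Start: {2}
read p: {0, 4}
read q: {1, 2, 5}
read p: {0, 1, 3, 4}
read q: {0, 1, 2, 3, 5}
read q: {0, 1, 2, 3, 5}
read p: {0, 1, 2, 3, 4}
Reachable ∩ accepting = {1} — nonempty.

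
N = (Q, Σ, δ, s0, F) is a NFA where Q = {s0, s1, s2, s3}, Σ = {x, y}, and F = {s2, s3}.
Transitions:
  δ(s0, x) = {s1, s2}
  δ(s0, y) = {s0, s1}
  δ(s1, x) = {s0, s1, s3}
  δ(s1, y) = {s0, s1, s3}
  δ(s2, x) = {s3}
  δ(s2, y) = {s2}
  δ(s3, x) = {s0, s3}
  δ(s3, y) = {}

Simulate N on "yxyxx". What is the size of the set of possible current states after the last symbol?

Start: {s0}
read y: {s0, s1}
read x: {s0, s1, s2, s3}
read y: {s0, s1, s2, s3}
read x: {s0, s1, s2, s3}
read x: {s0, s1, s2, s3}
Final reachable set {s0, s1, s2, s3} has 4 states.

4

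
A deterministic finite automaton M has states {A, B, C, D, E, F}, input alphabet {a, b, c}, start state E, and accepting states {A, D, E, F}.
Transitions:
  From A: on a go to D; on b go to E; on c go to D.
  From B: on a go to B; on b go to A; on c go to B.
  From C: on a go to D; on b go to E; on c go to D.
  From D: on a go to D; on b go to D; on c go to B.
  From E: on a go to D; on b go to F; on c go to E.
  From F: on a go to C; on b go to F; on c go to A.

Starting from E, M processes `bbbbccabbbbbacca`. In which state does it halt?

E --b--> F
F --b--> F
F --b--> F
F --b--> F
F --c--> A
A --c--> D
D --a--> D
D --b--> D
D --b--> D
D --b--> D
D --b--> D
D --b--> D
D --a--> D
D --c--> B
B --c--> B
B --a--> B

B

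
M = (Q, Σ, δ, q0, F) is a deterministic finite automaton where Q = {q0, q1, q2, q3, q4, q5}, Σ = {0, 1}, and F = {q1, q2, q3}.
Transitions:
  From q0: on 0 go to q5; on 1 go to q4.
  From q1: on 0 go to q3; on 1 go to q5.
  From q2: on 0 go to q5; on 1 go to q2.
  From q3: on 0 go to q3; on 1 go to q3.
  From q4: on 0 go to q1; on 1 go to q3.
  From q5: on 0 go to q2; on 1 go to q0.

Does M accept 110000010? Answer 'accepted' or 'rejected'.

accepted

q0 --1--> q4
q4 --1--> q3
q3 --0--> q3
q3 --0--> q3
q3 --0--> q3
q3 --0--> q3
q3 --0--> q3
q3 --1--> q3
q3 --0--> q3
End in state q3, which is an accepting state.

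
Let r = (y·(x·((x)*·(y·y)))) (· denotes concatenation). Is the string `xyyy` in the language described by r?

no

No split of xyyy into u·v has y matching u and (x·((x)*·(y·y))) matching v.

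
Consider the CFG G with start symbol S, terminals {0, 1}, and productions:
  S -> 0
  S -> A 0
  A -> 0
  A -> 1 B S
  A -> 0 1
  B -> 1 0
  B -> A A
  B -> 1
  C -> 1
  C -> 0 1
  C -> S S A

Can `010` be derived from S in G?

S ⇒ A0 ⇒ 010

yes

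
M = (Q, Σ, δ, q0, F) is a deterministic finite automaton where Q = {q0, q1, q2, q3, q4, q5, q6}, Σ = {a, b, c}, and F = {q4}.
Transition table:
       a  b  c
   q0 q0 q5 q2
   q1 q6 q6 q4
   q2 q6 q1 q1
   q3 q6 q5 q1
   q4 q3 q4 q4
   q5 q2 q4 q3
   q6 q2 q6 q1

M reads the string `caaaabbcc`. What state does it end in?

q4

q0 --c--> q2
q2 --a--> q6
q6 --a--> q2
q2 --a--> q6
q6 --a--> q2
q2 --b--> q1
q1 --b--> q6
q6 --c--> q1
q1 --c--> q4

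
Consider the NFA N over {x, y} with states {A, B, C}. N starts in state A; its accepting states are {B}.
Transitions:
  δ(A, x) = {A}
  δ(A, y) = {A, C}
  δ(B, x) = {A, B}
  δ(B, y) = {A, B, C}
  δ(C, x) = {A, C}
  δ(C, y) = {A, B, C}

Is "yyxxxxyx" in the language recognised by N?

accepted

Start: {A}
read y: {A, C}
read y: {A, B, C}
read x: {A, B, C}
read x: {A, B, C}
read x: {A, B, C}
read x: {A, B, C}
read y: {A, B, C}
read x: {A, B, C}
Reachable ∩ accepting = {B} — nonempty.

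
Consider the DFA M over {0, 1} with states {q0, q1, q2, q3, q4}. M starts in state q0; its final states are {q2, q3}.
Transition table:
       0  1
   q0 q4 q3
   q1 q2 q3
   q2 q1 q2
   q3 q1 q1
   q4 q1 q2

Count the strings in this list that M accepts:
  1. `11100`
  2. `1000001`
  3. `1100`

2

`11100`: accepted
`1000001`: accepted
`1100`: rejected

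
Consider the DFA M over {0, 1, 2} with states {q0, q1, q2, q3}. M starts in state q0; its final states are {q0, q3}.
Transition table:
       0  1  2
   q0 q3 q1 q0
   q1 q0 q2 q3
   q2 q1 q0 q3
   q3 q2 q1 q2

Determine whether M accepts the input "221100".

q0 --2--> q0
q0 --2--> q0
q0 --1--> q1
q1 --1--> q2
q2 --0--> q1
q1 --0--> q0
End in state q0, which is an accepting state.

accepted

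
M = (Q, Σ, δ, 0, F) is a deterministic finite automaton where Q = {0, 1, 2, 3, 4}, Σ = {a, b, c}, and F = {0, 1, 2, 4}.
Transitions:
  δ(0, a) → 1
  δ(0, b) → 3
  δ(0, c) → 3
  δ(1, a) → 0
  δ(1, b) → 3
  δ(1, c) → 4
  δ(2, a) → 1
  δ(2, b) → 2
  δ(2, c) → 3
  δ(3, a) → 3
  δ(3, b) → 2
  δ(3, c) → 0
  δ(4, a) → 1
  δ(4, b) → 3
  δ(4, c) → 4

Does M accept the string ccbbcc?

0 --c--> 3
3 --c--> 0
0 --b--> 3
3 --b--> 2
2 --c--> 3
3 --c--> 0
End in state 0, which is an accepting state.

accepted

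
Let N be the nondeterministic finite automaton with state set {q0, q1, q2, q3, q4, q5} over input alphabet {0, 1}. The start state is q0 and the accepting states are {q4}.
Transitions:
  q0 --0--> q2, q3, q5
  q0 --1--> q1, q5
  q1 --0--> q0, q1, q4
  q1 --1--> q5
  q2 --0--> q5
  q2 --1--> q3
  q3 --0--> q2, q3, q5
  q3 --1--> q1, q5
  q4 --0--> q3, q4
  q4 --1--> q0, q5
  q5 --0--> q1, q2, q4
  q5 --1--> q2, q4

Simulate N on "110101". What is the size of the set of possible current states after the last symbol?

6

Start: {q0}
read 1: {q1, q5}
read 1: {q2, q4, q5}
read 0: {q1, q2, q3, q4, q5}
read 1: {q0, q1, q2, q3, q4, q5}
read 0: {q0, q1, q2, q3, q4, q5}
read 1: {q0, q1, q2, q3, q4, q5}
Final reachable set {q0, q1, q2, q3, q4, q5} has 6 states.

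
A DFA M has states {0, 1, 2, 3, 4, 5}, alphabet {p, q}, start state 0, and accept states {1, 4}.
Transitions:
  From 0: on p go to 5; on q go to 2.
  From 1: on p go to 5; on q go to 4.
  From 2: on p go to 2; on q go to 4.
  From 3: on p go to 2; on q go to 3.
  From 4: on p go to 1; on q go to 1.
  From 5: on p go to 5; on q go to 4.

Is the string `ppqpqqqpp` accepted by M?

0 --p--> 5
5 --p--> 5
5 --q--> 4
4 --p--> 1
1 --q--> 4
4 --q--> 1
1 --q--> 4
4 --p--> 1
1 --p--> 5
End in state 5, which is not an accepting state.

rejected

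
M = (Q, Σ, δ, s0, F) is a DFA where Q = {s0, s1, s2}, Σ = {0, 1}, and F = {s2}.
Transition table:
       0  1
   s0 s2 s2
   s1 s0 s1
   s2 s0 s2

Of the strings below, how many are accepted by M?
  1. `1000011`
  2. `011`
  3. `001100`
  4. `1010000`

`1000011`: accepted
`011`: accepted
`001100`: accepted
`1010000`: accepted

4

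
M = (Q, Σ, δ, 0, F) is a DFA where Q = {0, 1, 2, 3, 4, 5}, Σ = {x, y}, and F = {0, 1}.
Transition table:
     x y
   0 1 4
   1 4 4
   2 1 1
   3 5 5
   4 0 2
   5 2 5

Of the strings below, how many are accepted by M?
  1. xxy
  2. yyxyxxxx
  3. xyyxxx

xxy: rejected
yyxyxxxx: accepted
xyyxxx: accepted

2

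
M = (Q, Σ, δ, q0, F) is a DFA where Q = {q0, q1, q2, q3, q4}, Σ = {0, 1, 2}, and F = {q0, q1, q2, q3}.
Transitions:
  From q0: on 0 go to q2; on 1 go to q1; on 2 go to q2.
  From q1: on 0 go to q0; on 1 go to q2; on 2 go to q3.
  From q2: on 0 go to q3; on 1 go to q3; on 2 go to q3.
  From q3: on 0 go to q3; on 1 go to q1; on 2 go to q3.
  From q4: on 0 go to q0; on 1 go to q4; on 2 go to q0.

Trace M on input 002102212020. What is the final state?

q3

q0 --0--> q2
q2 --0--> q3
q3 --2--> q3
q3 --1--> q1
q1 --0--> q0
q0 --2--> q2
q2 --2--> q3
q3 --1--> q1
q1 --2--> q3
q3 --0--> q3
q3 --2--> q3
q3 --0--> q3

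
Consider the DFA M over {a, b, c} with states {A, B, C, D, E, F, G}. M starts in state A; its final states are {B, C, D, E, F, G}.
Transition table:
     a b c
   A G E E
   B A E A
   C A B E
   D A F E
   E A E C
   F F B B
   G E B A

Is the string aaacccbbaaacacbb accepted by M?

accepted

A --a--> G
G --a--> E
E --a--> A
A --c--> E
E --c--> C
C --c--> E
E --b--> E
E --b--> E
E --a--> A
A --a--> G
G --a--> E
E --c--> C
C --a--> A
A --c--> E
E --b--> E
E --b--> E
End in state E, which is an accepting state.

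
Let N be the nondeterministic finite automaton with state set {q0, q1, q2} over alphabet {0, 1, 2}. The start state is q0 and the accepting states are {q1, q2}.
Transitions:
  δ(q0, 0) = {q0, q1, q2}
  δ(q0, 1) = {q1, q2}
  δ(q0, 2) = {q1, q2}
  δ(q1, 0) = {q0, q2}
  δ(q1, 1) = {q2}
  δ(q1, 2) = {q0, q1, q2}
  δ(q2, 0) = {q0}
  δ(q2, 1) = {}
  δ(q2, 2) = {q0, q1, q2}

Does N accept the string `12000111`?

Start: {q0}
read 1: {q1, q2}
read 2: {q0, q1, q2}
read 0: {q0, q1, q2}
read 0: {q0, q1, q2}
read 0: {q0, q1, q2}
read 1: {q1, q2}
read 1: {q2}
read 1: {}
Reachable ∩ accepting = {} — empty.

rejected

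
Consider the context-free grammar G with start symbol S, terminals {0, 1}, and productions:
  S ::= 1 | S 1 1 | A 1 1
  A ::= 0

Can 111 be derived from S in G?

S ⇒ S11 ⇒ 111

yes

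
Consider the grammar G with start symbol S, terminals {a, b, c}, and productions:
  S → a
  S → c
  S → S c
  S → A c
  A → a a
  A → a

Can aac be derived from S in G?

yes

S ⇒ Ac ⇒ aac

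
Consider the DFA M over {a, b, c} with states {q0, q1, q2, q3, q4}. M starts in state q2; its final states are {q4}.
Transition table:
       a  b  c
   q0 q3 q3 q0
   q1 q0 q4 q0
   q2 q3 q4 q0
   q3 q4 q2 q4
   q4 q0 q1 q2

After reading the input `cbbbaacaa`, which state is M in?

q2 --c--> q0
q0 --b--> q3
q3 --b--> q2
q2 --b--> q4
q4 --a--> q0
q0 --a--> q3
q3 --c--> q4
q4 --a--> q0
q0 --a--> q3

q3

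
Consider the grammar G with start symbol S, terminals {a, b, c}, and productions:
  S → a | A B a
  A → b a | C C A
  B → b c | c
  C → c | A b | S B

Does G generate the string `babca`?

yes

S ⇒ ABa ⇒ baBa ⇒ babca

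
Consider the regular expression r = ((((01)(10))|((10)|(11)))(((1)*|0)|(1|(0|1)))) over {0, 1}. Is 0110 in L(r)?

yes

Split as 0110·ε: (((01)(10))|((10)|(11))) matches 0110 and (((1)*|0)|(1|(0|1))) matches ε.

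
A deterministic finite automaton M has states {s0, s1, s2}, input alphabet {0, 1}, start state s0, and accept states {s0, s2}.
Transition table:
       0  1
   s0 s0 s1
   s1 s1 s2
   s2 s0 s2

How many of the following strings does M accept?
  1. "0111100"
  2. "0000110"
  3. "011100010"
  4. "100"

"0111100": accepted
"0000110": accepted
"011100010": rejected
"100": rejected

2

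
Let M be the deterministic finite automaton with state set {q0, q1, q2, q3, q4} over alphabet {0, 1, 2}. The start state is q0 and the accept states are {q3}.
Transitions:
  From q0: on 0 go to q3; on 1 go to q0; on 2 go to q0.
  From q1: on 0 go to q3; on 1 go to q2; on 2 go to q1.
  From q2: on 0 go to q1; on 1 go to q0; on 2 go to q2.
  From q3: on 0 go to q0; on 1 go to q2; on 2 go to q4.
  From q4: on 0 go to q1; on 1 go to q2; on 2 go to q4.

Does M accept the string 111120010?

q0 --1--> q0
q0 --1--> q0
q0 --1--> q0
q0 --1--> q0
q0 --2--> q0
q0 --0--> q3
q3 --0--> q0
q0 --1--> q0
q0 --0--> q3
End in state q3, which is an accepting state.

accepted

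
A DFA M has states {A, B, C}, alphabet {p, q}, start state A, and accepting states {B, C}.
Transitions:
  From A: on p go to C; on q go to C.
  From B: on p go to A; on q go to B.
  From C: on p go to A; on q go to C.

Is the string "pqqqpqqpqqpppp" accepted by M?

accepted

A --p--> C
C --q--> C
C --q--> C
C --q--> C
C --p--> A
A --q--> C
C --q--> C
C --p--> A
A --q--> C
C --q--> C
C --p--> A
A --p--> C
C --p--> A
A --p--> C
End in state C, which is an accepting state.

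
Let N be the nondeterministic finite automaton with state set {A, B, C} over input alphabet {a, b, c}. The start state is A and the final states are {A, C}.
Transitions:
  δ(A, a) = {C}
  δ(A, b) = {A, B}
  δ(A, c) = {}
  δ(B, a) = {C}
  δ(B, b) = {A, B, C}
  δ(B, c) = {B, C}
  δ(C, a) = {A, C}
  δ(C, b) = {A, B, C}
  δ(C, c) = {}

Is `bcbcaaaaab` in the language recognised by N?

accepted

Start: {A}
read b: {A, B}
read c: {B, C}
read b: {A, B, C}
read c: {B, C}
read a: {A, C}
read a: {A, C}
read a: {A, C}
read a: {A, C}
read a: {A, C}
read b: {A, B, C}
Reachable ∩ accepting = {A, C} — nonempty.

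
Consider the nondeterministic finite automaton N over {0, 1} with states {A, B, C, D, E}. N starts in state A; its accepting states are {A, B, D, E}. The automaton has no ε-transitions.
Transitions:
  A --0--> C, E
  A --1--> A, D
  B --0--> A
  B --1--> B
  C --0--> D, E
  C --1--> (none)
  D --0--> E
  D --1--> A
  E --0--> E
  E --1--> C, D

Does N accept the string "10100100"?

accepted

Start: {A}
read 1: {A, D}
read 0: {C, E}
read 1: {C, D}
read 0: {D, E}
read 0: {E}
read 1: {C, D}
read 0: {D, E}
read 0: {E}
Reachable ∩ accepting = {E} — nonempty.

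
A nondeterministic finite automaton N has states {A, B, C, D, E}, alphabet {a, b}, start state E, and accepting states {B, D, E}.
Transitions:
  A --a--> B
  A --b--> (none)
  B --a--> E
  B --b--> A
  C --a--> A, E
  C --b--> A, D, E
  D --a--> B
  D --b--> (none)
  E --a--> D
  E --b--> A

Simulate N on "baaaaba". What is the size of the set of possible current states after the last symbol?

Start: {E}
read b: {A}
read a: {B}
read a: {E}
read a: {D}
read a: {B}
read b: {A}
read a: {B}
Final reachable set {B} has 1 state.

1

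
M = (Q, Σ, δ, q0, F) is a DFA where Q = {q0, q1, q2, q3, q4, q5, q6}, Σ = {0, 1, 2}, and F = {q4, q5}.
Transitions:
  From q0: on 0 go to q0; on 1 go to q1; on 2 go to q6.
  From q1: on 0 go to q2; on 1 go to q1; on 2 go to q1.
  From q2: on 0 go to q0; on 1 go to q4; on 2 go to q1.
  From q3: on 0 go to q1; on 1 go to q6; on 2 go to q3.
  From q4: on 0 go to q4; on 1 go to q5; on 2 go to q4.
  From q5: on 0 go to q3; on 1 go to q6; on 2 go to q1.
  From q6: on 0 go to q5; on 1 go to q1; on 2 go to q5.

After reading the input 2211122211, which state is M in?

q1

q0 --2--> q6
q6 --2--> q5
q5 --1--> q6
q6 --1--> q1
q1 --1--> q1
q1 --2--> q1
q1 --2--> q1
q1 --2--> q1
q1 --1--> q1
q1 --1--> q1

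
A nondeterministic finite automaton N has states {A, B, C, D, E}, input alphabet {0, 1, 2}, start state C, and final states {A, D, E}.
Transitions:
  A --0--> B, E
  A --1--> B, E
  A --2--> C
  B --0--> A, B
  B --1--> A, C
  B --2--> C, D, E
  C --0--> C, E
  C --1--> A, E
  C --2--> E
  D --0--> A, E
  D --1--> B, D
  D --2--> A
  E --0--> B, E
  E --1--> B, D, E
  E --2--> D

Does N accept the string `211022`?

Start: {C}
read 2: {E}
read 1: {B, D, E}
read 1: {A, B, C, D, E}
read 0: {A, B, C, E}
read 2: {C, D, E}
read 2: {A, D, E}
Reachable ∩ accepting = {A, D, E} — nonempty.

accepted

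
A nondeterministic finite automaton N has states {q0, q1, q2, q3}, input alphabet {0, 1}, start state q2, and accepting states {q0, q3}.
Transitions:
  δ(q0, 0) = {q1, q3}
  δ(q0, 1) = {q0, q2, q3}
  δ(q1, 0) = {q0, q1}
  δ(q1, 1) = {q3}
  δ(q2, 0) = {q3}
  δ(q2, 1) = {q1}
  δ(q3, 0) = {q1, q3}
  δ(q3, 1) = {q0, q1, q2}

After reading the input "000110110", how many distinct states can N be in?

3

Start: {q2}
read 0: {q3}
read 0: {q1, q3}
read 0: {q0, q1, q3}
read 1: {q0, q1, q2, q3}
read 1: {q0, q1, q2, q3}
read 0: {q0, q1, q3}
read 1: {q0, q1, q2, q3}
read 1: {q0, q1, q2, q3}
read 0: {q0, q1, q3}
Final reachable set {q0, q1, q3} has 3 states.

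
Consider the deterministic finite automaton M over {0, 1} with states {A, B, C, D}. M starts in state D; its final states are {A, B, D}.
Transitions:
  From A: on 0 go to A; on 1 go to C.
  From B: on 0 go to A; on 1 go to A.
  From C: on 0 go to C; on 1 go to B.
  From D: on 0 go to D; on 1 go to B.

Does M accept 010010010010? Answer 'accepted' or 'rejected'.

rejected

D --0--> D
D --1--> B
B --0--> A
A --0--> A
A --1--> C
C --0--> C
C --0--> C
C --1--> B
B --0--> A
A --0--> A
A --1--> C
C --0--> C
End in state C, which is not an accepting state.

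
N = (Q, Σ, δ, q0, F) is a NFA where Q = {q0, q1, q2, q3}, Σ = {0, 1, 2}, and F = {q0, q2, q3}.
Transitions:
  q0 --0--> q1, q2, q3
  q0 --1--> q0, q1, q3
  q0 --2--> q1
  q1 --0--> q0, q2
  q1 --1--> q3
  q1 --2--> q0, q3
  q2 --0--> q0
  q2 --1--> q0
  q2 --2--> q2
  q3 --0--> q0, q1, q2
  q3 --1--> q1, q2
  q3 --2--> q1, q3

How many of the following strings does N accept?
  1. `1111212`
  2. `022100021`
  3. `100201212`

3

`1111212`: accepted
`022100021`: accepted
`100201212`: accepted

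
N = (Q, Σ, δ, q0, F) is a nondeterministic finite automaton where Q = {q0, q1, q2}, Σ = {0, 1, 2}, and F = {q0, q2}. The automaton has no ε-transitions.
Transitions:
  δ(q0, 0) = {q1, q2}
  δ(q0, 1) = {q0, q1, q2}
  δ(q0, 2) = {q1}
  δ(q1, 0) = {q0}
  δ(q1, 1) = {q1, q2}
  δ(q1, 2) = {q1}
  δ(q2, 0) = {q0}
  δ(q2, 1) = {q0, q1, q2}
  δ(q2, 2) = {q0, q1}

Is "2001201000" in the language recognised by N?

Start: {q0}
read 2: {q1}
read 0: {q0}
read 0: {q1, q2}
read 1: {q0, q1, q2}
read 2: {q0, q1}
read 0: {q0, q1, q2}
read 1: {q0, q1, q2}
read 0: {q0, q1, q2}
read 0: {q0, q1, q2}
read 0: {q0, q1, q2}
Reachable ∩ accepting = {q0, q2} — nonempty.

accepted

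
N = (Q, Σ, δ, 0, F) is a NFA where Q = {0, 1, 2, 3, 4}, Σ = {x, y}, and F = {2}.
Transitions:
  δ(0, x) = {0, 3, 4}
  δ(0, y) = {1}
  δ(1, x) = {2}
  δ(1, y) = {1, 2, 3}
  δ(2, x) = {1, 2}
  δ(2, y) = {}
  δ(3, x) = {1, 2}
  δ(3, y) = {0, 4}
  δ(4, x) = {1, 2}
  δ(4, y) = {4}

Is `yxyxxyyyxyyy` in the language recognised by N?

rejected

Start: {0}
read y: {1}
read x: {2}
read y: {}
The reachable set is empty and stays empty for the remaining 9 symbols.
Reachable ∩ accepting = {} — empty.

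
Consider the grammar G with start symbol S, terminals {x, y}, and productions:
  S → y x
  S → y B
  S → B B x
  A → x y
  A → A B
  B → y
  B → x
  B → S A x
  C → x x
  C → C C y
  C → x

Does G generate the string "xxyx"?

no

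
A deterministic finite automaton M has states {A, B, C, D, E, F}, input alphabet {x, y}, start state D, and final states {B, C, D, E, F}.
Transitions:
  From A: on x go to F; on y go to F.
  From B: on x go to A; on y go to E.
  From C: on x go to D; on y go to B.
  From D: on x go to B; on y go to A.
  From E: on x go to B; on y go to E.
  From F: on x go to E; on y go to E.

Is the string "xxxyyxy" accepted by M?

accepted

D --x--> B
B --x--> A
A --x--> F
F --y--> E
E --y--> E
E --x--> B
B --y--> E
End in state E, which is an accepting state.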